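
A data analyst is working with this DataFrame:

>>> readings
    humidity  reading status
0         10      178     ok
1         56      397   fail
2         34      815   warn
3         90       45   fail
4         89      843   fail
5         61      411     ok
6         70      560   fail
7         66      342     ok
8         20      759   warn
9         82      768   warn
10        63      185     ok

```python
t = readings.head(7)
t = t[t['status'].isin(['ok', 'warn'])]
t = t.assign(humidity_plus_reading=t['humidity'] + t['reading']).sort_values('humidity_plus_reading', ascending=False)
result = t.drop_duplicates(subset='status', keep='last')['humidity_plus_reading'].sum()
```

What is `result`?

take first 7 rows:
   humidity  reading status
0        10      178     ok
1        56      397   fail
2        34      815   warn
3        90       45   fail
4        89      843   fail
5        61      411     ok
6        70      560   fail
filter rows where status in ['ok', 'warn']:
   humidity  reading status
0        10      178     ok
2        34      815   warn
5        61      411     ok
add column humidity_plus_reading = t['humidity'] + t['reading']:
   humidity  reading status  humidity_plus_reading
0        10      178     ok                    188
2        34      815   warn                    849
5        61      411     ok                    472
sort by humidity_plus_reading descending:
   humidity  reading status  humidity_plus_reading
2        34      815   warn                    849
5        61      411     ok                    472
0        10      178     ok                    188
drop duplicate status (keep=last):
   humidity  reading status  humidity_plus_reading
2        34      815   warn                    849
0        10      178     ok                    188

1037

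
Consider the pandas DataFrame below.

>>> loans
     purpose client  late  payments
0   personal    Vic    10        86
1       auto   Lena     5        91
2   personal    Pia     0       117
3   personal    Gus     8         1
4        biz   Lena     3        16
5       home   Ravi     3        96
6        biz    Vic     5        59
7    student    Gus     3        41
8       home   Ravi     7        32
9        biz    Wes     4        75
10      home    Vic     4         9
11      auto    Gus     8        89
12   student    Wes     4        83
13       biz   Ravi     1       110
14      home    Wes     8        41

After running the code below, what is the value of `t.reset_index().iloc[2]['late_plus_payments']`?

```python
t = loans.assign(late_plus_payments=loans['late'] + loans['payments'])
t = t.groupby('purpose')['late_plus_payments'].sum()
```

200

add column late_plus_payments = loans['late'] + loans['payments']:
     purpose client  late  payments  late_plus_payments
0   personal    Vic    10        86                  96
1       auto   Lena     5        91                  96
2   personal    Pia     0       117                 117
3   personal    Gus     8         1                   9
4        biz   Lena     3        16                  19
5       home   Ravi     3        96                  99
6        biz    Vic     5        59                  64
7    student    Gus     3        41                  44
8       home   Ravi     7        32                  39
9        biz    Wes     4        75                  79
10      home    Vic     4         9                  13
11      auto    Gus     8        89                  97
12   student    Wes     4        83                  87
13       biz   Ravi     1       110                 111
14      home    Wes     8        41                  49
group by purpose, sum of late_plus_payments:
purpose
auto        193
biz         273
home        200
personal    222
student     131
Name: late_plus_payments, dtype: int64
reset_index():
    purpose  late_plus_payments
0      auto                 193
1       biz                 273
2      home                 200
3  personal                 222
4   student                 131
value at position 2, column 'late_plus_payments' → 200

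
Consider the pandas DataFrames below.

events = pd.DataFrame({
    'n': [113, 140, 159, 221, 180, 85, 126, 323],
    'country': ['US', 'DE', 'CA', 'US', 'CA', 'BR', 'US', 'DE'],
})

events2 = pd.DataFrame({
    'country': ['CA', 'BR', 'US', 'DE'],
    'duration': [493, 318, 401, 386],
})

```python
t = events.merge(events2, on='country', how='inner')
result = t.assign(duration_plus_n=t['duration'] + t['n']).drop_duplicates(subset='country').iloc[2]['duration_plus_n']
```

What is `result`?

652

merge on 'country' (how='inner') → 8 rows:
     n country  duration
0  113      US       401
1  140      DE       386
2  159      CA       493
3  221      US       401
4  180      CA       493
5   85      BR       318
6  126      US       401
7  323      DE       386
add column duration_plus_n = t['duration'] + t['n']:
     n country  duration  duration_plus_n
0  113      US       401              514
1  140      DE       386              526
2  159      CA       493              652
3  221      US       401              622
4  180      CA       493              673
5   85      BR       318              403
6  126      US       401              527
7  323      DE       386              709
drop duplicate country (keep=first):
     n country  duration  duration_plus_n
0  113      US       401              514
1  140      DE       386              526
2  159      CA       493              652
5   85      BR       318              403
The value at position 2, column 'duration_plus_n' is 652.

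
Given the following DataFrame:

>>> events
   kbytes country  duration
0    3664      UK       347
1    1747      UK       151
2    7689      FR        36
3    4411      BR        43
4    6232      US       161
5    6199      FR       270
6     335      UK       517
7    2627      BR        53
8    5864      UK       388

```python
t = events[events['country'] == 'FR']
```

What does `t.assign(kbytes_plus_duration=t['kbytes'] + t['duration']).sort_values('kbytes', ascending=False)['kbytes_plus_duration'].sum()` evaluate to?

14194

filter rows where country == 'FR':
   kbytes country  duration
2    7689      FR        36
5    6199      FR       270
add column kbytes_plus_duration = t['kbytes'] + t['duration']:
   kbytes country  duration  kbytes_plus_duration
2    7689      FR        36                  7725
5    6199      FR       270                  6469
sort by kbytes descending:
   kbytes country  duration  kbytes_plus_duration
2    7689      FR        36                  7725
5    6199      FR       270                  6469
Taking the sum of column 'kbytes_plus_duration' gives 14194.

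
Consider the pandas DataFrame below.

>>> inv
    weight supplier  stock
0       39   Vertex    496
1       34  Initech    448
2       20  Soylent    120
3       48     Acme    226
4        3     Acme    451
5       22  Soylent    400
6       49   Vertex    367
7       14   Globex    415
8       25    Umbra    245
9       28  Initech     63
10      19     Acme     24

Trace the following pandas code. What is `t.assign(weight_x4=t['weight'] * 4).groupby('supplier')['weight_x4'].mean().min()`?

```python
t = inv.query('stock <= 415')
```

56.0

filter rows where stock <= 415:
    weight supplier  stock
2       20  Soylent    120
3       48     Acme    226
5       22  Soylent    400
6       49   Vertex    367
7       14   Globex    415
8       25    Umbra    245
9       28  Initech     63
10      19     Acme     24
add column weight_x4 = t['weight'] * 4:
    weight supplier  stock  weight_x4
2       20  Soylent    120         80
3       48     Acme    226        192
5       22  Soylent    400         88
6       49   Vertex    367        196
7       14   Globex    415         56
8       25    Umbra    245        100
9       28  Initech     63        112
10      19     Acme     24         76
group by supplier, mean of weight_x4:
supplier
Acme       134.0
Globex      56.0
Initech    112.0
Soylent     84.0
Umbra      100.0
Vertex     196.0
Name: weight_x4, dtype: float64
So min() = 56.0.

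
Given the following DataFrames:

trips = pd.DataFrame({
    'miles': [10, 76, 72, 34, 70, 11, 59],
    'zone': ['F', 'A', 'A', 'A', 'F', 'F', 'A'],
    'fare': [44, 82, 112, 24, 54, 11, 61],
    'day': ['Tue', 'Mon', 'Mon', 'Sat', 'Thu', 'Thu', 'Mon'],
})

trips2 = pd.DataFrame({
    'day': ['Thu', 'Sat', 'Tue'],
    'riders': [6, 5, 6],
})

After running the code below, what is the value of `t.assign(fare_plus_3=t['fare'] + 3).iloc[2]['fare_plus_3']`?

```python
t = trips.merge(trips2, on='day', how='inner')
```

merge on 'day' (how='inner') → 4 rows:
   miles zone  fare  day  riders
0     10    F    44  Tue       6
1     34    A    24  Sat       5
2     70    F    54  Thu       6
3     11    F    11  Thu       6
add column fare_plus_3 = t['fare'] + 3:
   miles zone  fare  day  riders  fare_plus_3
0     10    F    44  Tue       6           47
1     34    A    24  Sat       5           27
2     70    F    54  Thu       6           57
3     11    F    11  Thu       6           14

57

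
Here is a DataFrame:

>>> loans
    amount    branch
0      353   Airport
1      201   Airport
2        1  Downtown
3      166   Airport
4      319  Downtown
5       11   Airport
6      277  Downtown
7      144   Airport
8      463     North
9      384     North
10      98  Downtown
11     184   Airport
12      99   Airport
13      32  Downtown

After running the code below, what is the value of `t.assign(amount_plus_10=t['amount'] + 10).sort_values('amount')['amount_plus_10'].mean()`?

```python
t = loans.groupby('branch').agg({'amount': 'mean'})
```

254.776190476

group by branch, mean of amount:
              amount
branch              
Airport   165.428571
Downtown  145.400000
North     423.500000
add column amount_plus_10 = t['amount'] + 10:
              amount  amount_plus_10
branch                              
Airport   165.428571      175.428571
Downtown  145.400000      155.400000
North     423.500000      433.500000
sort by amount:
              amount  amount_plus_10
branch                              
Downtown  145.400000      155.400000
Airport   165.428571      175.428571
North     423.500000      433.500000
So mean() = 254.776190476.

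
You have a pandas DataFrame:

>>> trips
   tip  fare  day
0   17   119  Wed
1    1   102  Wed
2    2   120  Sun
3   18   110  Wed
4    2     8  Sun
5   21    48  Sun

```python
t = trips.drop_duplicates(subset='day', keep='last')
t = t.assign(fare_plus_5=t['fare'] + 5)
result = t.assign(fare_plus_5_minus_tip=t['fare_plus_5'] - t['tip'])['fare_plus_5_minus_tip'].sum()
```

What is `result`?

drop duplicate day (keep=last):
   tip  fare  day
3   18   110  Wed
5   21    48  Sun
add column fare_plus_5 = t['fare'] + 5:
   tip  fare  day  fare_plus_5
3   18   110  Wed          115
5   21    48  Sun           53
add column fare_plus_5_minus_tip = t['fare_plus_5'] - t['tip']:
   tip  fare  day  fare_plus_5  fare_plus_5_minus_tip
3   18   110  Wed          115                     97
5   21    48  Sun           53                     32
Then the sum of column 'fare_plus_5_minus_tip': 129

129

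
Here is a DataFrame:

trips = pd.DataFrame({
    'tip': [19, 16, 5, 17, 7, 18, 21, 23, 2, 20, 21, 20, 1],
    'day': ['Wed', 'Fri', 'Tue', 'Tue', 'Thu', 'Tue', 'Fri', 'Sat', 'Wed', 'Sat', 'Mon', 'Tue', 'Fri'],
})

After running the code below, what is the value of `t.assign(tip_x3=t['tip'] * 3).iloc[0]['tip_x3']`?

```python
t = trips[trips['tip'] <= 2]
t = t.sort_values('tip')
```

3

filter rows where tip <= 2:
    tip  day
8     2  Wed
12    1  Fri
sort by tip:
    tip  day
12    1  Fri
8     2  Wed
add column tip_x3 = t['tip'] * 3:
    tip  day  tip_x3
12    1  Fri       3
8     2  Wed       6
value at position 0, column 'tip_x3' → 3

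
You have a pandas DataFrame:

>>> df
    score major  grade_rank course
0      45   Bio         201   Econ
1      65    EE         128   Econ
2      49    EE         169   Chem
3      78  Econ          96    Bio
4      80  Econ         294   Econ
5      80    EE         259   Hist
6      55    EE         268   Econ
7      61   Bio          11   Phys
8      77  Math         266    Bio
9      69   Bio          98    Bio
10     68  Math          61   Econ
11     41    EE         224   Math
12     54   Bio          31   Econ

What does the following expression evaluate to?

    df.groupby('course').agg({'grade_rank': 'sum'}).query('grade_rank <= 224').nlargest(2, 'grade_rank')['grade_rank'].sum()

393

group by course, sum of grade_rank:
        grade_rank
course            
Bio            460
Chem           169
Econ           983
Hist           259
Math           224
Phys            11
filter rows where grade_rank <= 224:
        grade_rank
course            
Chem           169
Math           224
Phys            11
take 2 rows with largest grade_rank:
        grade_rank
course            
Math           224
Chem           169
Hence 393.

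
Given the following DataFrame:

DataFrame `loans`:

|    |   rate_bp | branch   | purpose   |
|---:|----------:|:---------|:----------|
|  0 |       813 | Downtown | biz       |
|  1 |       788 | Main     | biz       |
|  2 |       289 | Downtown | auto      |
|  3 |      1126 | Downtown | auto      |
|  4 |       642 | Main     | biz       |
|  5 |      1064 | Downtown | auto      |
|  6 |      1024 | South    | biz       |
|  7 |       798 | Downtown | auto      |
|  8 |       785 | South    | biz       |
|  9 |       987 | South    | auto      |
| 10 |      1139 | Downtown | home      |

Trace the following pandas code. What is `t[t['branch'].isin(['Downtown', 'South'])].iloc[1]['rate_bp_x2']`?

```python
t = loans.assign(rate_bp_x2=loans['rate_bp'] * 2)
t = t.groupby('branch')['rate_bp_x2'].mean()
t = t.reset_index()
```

add column rate_bp_x2 = loans['rate_bp'] * 2:
    rate_bp    branch purpose  rate_bp_x2
0       813  Downtown     biz        1626
1       788      Main     biz        1576
2       289  Downtown    auto         578
3      1126  Downtown    auto        2252
4       642      Main     biz        1284
5      1064  Downtown    auto        2128
6      1024     South     biz        2048
7       798  Downtown    auto        1596
8       785     South     biz        1570
9       987     South    auto        1974
10     1139  Downtown    home        2278
group by branch, mean of rate_bp_x2:
branch
Downtown    1743.0
Main        1430.0
South       1864.0
Name: rate_bp_x2, dtype: float64
reset_index():
     branch  rate_bp_x2
0  Downtown      1743.0
1      Main      1430.0
2     South      1864.0
filter rows where branch in ['Downtown', 'South']:
     branch  rate_bp_x2
0  Downtown      1743.0
2     South      1864.0

1864.0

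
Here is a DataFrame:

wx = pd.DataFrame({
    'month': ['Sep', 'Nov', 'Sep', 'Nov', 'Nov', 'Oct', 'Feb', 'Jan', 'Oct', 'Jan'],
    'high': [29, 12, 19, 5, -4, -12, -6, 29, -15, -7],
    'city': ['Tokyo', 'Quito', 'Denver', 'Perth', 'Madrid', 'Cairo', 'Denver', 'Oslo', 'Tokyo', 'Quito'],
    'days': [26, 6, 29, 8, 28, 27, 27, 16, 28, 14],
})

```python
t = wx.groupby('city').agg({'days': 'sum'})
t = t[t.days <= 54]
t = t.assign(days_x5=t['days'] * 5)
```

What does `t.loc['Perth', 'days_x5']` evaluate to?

40

group by city, sum of days:
        days
city        
Cairo     27
Denver    56
Madrid    28
Oslo      16
Perth      8
Quito     20
Tokyo     54
filter rows where days <= 54:
        days
city        
Cairo     27
Madrid    28
Oslo      16
Perth      8
Quito     20
Tokyo     54
add column days_x5 = t['days'] * 5:
        days  days_x5
city                 
Cairo     27      135
Madrid    28      140
Oslo      16       80
Perth      8       40
Quito     20      100
Tokyo     54      270
So loc['Perth', 'days_x5'] = 40.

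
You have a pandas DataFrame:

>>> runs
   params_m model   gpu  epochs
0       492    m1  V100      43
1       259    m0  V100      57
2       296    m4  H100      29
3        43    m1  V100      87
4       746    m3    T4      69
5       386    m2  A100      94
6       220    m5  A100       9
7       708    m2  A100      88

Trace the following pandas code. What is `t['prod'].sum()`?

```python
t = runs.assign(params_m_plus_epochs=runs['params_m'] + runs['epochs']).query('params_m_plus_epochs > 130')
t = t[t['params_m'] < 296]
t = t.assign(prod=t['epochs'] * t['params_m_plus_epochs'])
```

20073

add column params_m_plus_epochs = runs['params_m'] + runs['epochs']:
   params_m model   gpu  epochs  params_m_plus_epochs
0       492    m1  V100      43                   535
1       259    m0  V100      57                   316
2       296    m4  H100      29                   325
3        43    m1  V100      87                   130
4       746    m3    T4      69                   815
5       386    m2  A100      94                   480
6       220    m5  A100       9                   229
7       708    m2  A100      88                   796
filter rows where params_m_plus_epochs > 130:
   params_m model   gpu  epochs  params_m_plus_epochs
0       492    m1  V100      43                   535
1       259    m0  V100      57                   316
2       296    m4  H100      29                   325
4       746    m3    T4      69                   815
5       386    m2  A100      94                   480
6       220    m5  A100       9                   229
7       708    m2  A100      88                   796
filter rows where params_m < 296:
   params_m model   gpu  epochs  params_m_plus_epochs
1       259    m0  V100      57                   316
6       220    m5  A100       9                   229
add column prod = t['epochs'] * t['params_m_plus_epochs']:
   params_m model   gpu  epochs  params_m_plus_epochs   prod
1       259    m0  V100      57                   316  18012
6       220    m5  A100       9                   229   2061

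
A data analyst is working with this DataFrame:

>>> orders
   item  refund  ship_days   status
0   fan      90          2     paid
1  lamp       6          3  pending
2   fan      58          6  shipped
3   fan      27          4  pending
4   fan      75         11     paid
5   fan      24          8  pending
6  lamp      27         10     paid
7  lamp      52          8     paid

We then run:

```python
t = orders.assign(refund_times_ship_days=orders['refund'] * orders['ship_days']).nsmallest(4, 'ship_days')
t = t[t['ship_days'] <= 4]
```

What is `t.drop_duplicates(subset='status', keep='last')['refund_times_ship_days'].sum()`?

288

add column refund_times_ship_days = orders['refund'] * orders['ship_days']:
   item  refund  ship_days   status  refund_times_ship_days
0   fan      90          2     paid                     180
1  lamp       6          3  pending                      18
2   fan      58          6  shipped                     348
3   fan      27          4  pending                     108
4   fan      75         11     paid                     825
5   fan      24          8  pending                     192
6  lamp      27         10     paid                     270
7  lamp      52          8     paid                     416
take 4 rows with smallest ship_days:
   item  refund  ship_days   status  refund_times_ship_days
0   fan      90          2     paid                     180
1  lamp       6          3  pending                      18
3   fan      27          4  pending                     108
2   fan      58          6  shipped                     348
filter rows where ship_days <= 4:
   item  refund  ship_days   status  refund_times_ship_days
0   fan      90          2     paid                     180
1  lamp       6          3  pending                      18
3   fan      27          4  pending                     108
drop duplicate status (keep=last):
  item  refund  ship_days   status  refund_times_ship_days
0  fan      90          2     paid                     180
3  fan      27          4  pending                     108
So sum() = 288.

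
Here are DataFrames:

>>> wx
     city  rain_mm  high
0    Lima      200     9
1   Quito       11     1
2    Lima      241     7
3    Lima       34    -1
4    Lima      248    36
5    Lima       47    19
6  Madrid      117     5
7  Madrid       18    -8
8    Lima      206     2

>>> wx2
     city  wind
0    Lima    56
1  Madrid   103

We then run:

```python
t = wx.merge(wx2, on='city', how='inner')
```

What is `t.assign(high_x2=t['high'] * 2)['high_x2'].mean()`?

17.25

merge on 'city' (how='inner') → 8 rows:
     city  rain_mm  high  wind
0    Lima      200     9    56
1    Lima      241     7    56
2    Lima       34    -1    56
3    Lima      248    36    56
4    Lima       47    19    56
5  Madrid      117     5   103
6  Madrid       18    -8   103
7    Lima      206     2    56
add column high_x2 = t['high'] * 2:
     city  rain_mm  high  wind  high_x2
0    Lima      200     9    56       18
1    Lima      241     7    56       14
2    Lima       34    -1    56       -2
3    Lima      248    36    56       72
4    Lima       47    19    56       38
5  Madrid      117     5   103       10
6  Madrid       18    -8   103      -16
7    Lima      206     2    56        4
The mean of column 'high_x2' is 17.25.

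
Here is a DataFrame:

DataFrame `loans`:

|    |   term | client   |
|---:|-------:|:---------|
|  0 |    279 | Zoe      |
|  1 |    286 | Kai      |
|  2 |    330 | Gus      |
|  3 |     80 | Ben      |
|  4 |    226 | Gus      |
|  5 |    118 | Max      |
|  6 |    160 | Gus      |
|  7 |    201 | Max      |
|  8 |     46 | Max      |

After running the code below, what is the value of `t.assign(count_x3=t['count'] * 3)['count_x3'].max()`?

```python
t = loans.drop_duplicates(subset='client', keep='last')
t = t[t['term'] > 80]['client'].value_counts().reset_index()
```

3

drop duplicate client (keep=last):
   term client
0   279    Zoe
1   286    Kai
3    80    Ben
6   160    Gus
8    46    Max
filter rows where term > 80:
   term client
0   279    Zoe
1   286    Kai
6   160    Gus
value_counts of client:
client
Zoe    1
Kai    1
Gus    1
Name: count, dtype: int64
reset_index():
  client  count
0    Zoe      1
1    Kai      1
2    Gus      1
add column count_x3 = t['count'] * 3:
  client  count  count_x3
0    Zoe      1         3
1    Kai      1         3
2    Gus      1         3
So max() = 3.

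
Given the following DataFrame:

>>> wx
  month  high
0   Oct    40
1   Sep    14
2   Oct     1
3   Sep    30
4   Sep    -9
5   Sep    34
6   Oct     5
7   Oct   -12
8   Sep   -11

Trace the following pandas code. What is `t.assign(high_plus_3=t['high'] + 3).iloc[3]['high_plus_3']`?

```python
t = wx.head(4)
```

take first 4 rows:
  month  high
0   Oct    40
1   Sep    14
2   Oct     1
3   Sep    30
add column high_plus_3 = t['high'] + 3:
  month  high  high_plus_3
0   Oct    40           43
1   Sep    14           17
2   Oct     1            4
3   Sep    30           33
Hence 33.

33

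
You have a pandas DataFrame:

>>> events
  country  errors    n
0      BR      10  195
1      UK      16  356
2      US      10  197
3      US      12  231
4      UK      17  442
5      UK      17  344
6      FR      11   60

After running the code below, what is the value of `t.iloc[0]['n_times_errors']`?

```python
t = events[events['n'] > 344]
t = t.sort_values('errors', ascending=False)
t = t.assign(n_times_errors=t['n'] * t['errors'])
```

7514

filter rows where n > 344:
  country  errors    n
1      UK      16  356
4      UK      17  442
sort by errors descending:
  country  errors    n
4      UK      17  442
1      UK      16  356
add column n_times_errors = t['n'] * t['errors']:
  country  errors    n  n_times_errors
4      UK      17  442            7514
1      UK      16  356            5696
The value at position 0, column 'n_times_errors' is 7514.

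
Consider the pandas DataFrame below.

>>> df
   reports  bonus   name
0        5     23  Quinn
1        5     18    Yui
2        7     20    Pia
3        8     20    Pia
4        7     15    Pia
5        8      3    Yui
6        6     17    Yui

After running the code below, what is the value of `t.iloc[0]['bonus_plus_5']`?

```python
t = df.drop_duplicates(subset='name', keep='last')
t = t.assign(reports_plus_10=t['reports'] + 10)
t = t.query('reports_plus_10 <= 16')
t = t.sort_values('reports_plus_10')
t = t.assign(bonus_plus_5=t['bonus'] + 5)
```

28

drop duplicate name (keep=last):
   reports  bonus   name
0        5     23  Quinn
4        7     15    Pia
6        6     17    Yui
add column reports_plus_10 = t['reports'] + 10:
   reports  bonus   name  reports_plus_10
0        5     23  Quinn               15
4        7     15    Pia               17
6        6     17    Yui               16
filter rows where reports_plus_10 <= 16:
   reports  bonus   name  reports_plus_10
0        5     23  Quinn               15
6        6     17    Yui               16
sort by reports_plus_10:
   reports  bonus   name  reports_plus_10
0        5     23  Quinn               15
6        6     17    Yui               16
add column bonus_plus_5 = t['bonus'] + 5:
   reports  bonus   name  reports_plus_10  bonus_plus_5
0        5     23  Quinn               15            28
6        6     17    Yui               16            22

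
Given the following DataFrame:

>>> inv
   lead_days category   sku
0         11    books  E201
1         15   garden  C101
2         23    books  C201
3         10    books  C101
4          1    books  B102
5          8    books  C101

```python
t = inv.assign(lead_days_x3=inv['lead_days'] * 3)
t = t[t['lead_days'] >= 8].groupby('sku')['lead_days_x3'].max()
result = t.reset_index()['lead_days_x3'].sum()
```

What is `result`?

147

add column lead_days_x3 = inv['lead_days'] * 3:
   lead_days category   sku  lead_days_x3
0         11    books  E201            33
1         15   garden  C101            45
2         23    books  C201            69
3         10    books  C101            30
4          1    books  B102             3
5          8    books  C101            24
filter rows where lead_days >= 8:
   lead_days category   sku  lead_days_x3
0         11    books  E201            33
1         15   garden  C101            45
2         23    books  C201            69
3         10    books  C101            30
5          8    books  C101            24
group by sku, max of lead_days_x3:
sku
C101    45
C201    69
E201    33
Name: lead_days_x3, dtype: int64
reset_index():
    sku  lead_days_x3
0  C101            45
1  C201            69
2  E201            33
sum of column 'lead_days_x3' → 147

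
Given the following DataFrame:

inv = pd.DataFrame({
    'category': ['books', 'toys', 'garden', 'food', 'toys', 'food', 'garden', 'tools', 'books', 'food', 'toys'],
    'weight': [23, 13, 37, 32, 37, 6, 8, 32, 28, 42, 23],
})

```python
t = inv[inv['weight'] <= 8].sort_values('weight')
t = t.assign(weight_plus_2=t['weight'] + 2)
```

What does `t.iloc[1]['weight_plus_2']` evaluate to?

filter rows where weight <= 8:
  category  weight
5     food       6
6   garden       8
sort by weight:
  category  weight
5     food       6
6   garden       8
add column weight_plus_2 = t['weight'] + 2:
  category  weight  weight_plus_2
5     food       6              8
6   garden       8             10

10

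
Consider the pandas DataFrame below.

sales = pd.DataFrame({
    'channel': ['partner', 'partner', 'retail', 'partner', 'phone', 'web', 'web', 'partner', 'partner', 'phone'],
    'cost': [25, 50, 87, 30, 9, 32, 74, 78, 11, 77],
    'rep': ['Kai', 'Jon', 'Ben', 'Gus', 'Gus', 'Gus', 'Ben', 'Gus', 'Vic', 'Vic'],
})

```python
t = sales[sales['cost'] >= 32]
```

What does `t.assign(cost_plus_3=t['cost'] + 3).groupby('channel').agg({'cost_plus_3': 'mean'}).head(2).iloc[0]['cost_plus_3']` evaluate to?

67.0

filter rows where cost >= 32:
   channel  cost  rep
1  partner    50  Jon
2   retail    87  Ben
5      web    32  Gus
6      web    74  Ben
7  partner    78  Gus
9    phone    77  Vic
add column cost_plus_3 = t['cost'] + 3:
   channel  cost  rep  cost_plus_3
1  partner    50  Jon           53
2   retail    87  Ben           90
5      web    32  Gus           35
6      web    74  Ben           77
7  partner    78  Gus           81
9    phone    77  Vic           80
group by channel, mean of cost_plus_3:
         cost_plus_3
channel             
partner         67.0
phone           80.0
retail          90.0
web             56.0
take first 2 rows:
         cost_plus_3
channel             
partner         67.0
phone           80.0
value at position 0, column 'cost_plus_3' → 67.0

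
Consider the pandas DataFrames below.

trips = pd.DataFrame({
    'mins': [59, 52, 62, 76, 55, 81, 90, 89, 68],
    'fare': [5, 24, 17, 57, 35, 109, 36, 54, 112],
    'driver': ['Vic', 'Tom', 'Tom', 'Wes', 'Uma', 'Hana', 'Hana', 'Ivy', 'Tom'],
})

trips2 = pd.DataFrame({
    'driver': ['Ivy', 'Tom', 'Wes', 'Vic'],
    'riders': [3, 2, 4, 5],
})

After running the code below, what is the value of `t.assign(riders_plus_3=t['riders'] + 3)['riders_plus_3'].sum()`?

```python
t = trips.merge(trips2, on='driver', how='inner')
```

merge on 'driver' (how='inner') → 6 rows:
   mins  fare driver  riders
0    59     5    Vic       5
1    52    24    Tom       2
2    62    17    Tom       2
3    76    57    Wes       4
4    89    54    Ivy       3
5    68   112    Tom       2
add column riders_plus_3 = t['riders'] + 3:
   mins  fare driver  riders  riders_plus_3
0    59     5    Vic       5              8
1    52    24    Tom       2              5
2    62    17    Tom       2              5
3    76    57    Wes       4              7
4    89    54    Ivy       3              6
5    68   112    Tom       2              5
So sum() = 36.

36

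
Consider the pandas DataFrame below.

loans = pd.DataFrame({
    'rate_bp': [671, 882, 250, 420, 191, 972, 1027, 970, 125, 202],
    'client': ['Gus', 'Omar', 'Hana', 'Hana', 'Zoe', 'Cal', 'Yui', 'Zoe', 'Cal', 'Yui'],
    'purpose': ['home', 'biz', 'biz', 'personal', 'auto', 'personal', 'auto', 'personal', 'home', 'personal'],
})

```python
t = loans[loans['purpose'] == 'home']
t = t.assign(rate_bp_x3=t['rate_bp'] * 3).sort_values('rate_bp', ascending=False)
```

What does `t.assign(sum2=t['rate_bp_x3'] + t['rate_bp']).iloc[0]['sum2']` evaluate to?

2684

filter rows where purpose == 'home':
   rate_bp client purpose
0      671    Gus    home
8      125    Cal    home
add column rate_bp_x3 = t['rate_bp'] * 3:
   rate_bp client purpose  rate_bp_x3
0      671    Gus    home        2013
8      125    Cal    home         375
sort by rate_bp descending:
   rate_bp client purpose  rate_bp_x3
0      671    Gus    home        2013
8      125    Cal    home         375
add column sum2 = t['rate_bp_x3'] + t['rate_bp']:
   rate_bp client purpose  rate_bp_x3  sum2
0      671    Gus    home        2013  2684
8      125    Cal    home         375   500
So iloc[0]['sum2'] = 2684.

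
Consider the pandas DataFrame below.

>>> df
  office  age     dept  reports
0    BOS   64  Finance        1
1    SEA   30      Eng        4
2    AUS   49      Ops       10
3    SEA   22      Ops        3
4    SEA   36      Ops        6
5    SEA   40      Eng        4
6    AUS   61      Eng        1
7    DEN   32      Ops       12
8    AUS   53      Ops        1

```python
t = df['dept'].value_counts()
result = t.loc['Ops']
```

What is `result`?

5

value_counts of dept:
dept
Ops        5
Eng        3
Finance    1
Name: count, dtype: int64
Then the value at index 'Ops': 5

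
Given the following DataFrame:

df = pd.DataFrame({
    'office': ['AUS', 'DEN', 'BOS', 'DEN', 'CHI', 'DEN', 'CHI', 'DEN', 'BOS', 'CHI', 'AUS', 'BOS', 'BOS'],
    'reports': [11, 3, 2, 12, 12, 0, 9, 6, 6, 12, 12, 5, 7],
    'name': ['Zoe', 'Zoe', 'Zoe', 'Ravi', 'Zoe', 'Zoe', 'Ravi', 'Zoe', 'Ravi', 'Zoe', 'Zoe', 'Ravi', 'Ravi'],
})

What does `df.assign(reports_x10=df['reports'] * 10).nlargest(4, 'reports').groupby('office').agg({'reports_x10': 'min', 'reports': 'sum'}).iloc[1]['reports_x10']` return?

120

add column reports_x10 = df['reports'] * 10:
   office  reports  name  reports_x10
0     AUS       11   Zoe          110
1     DEN        3   Zoe           30
2     BOS        2   Zoe           20
3     DEN       12  Ravi          120
4     CHI       12   Zoe          120
5     DEN        0   Zoe            0
6     CHI        9  Ravi           90
7     DEN        6   Zoe           60
8     BOS        6  Ravi           60
9     CHI       12   Zoe          120
10    AUS       12   Zoe          120
11    BOS        5  Ravi           50
12    BOS        7  Ravi           70
take 4 rows with largest reports:
   office  reports  name  reports_x10
3     DEN       12  Ravi          120
4     CHI       12   Zoe          120
9     CHI       12   Zoe          120
10    AUS       12   Zoe          120
group by office: min(reports_x10), sum(reports):
        reports_x10  reports
office                      
AUS             120       12
CHI             120       24
DEN             120       12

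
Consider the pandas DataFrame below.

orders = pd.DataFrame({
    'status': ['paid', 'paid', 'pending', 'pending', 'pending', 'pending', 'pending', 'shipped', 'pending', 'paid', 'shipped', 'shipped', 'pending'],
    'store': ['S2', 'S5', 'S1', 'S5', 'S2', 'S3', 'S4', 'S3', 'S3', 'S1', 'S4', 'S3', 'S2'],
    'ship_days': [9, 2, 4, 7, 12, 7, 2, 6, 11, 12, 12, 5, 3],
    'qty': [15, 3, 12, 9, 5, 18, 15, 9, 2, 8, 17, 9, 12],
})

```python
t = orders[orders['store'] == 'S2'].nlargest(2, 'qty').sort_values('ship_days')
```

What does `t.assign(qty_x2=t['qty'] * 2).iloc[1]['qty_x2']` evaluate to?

filter rows where store == 'S2':
     status store  ship_days  qty
0      paid    S2          9   15
4   pending    S2         12    5
12  pending    S2          3   12
take 2 rows with largest qty:
     status store  ship_days  qty
0      paid    S2          9   15
12  pending    S2          3   12
sort by ship_days:
     status store  ship_days  qty
12  pending    S2          3   12
0      paid    S2          9   15
add column qty_x2 = t['qty'] * 2:
     status store  ship_days  qty  qty_x2
12  pending    S2          3   12      24
0      paid    S2          9   15      30
Reading off the value at position 1, column 'qty_x2', we get 30.

30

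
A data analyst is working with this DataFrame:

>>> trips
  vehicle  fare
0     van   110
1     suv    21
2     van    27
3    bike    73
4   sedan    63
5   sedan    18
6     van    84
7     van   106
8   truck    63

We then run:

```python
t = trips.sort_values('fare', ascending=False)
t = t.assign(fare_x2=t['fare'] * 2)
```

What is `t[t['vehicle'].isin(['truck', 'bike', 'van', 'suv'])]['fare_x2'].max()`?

sort by fare descending:
  vehicle  fare
0     van   110
7     van   106
6     van    84
3    bike    73
4   sedan    63
8   truck    63
2     van    27
1     suv    21
5   sedan    18
add column fare_x2 = t['fare'] * 2:
  vehicle  fare  fare_x2
0     van   110      220
7     van   106      212
6     van    84      168
3    bike    73      146
4   sedan    63      126
8   truck    63      126
2     van    27       54
1     suv    21       42
5   sedan    18       36
filter rows where vehicle in ['truck', 'bike', 'van', 'suv']:
  vehicle  fare  fare_x2
0     van   110      220
7     van   106      212
6     van    84      168
3    bike    73      146
8   truck    63      126
2     van    27       54
1     suv    21       42
Finally, max of column 'fare_x2' = 220.

220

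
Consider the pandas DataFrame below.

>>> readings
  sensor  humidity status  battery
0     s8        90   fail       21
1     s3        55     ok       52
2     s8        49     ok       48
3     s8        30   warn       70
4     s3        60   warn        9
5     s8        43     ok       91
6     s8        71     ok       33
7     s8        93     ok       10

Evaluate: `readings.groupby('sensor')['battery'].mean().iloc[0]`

group by sensor, mean of battery:
sensor
s3    30.5
s8    45.5
Name: battery, dtype: float64

30.5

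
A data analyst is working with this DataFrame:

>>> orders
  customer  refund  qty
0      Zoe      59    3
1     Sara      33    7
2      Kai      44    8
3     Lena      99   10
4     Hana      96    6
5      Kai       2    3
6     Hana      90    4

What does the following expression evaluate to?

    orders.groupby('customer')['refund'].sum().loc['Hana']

group by customer, sum of refund:
customer
Hana    186
Kai      46
Lena     99
Sara     33
Zoe      59
Name: refund, dtype: int64
value at index 'Hana' → 186

186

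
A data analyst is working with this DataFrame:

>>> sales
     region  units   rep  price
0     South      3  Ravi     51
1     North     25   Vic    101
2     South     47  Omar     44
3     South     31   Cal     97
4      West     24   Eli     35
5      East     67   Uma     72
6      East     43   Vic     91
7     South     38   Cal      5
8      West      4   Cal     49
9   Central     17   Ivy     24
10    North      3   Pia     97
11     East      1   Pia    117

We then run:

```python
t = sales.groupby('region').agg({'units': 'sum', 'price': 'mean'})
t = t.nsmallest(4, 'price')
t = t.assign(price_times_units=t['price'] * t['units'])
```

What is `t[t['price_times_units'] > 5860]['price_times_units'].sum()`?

16220.75

group by region: sum(units), mean(price):
         units      price
region                   
Central     17  24.000000
East       111  93.333333
North       28  99.000000
South      119  49.250000
West        28  42.000000
take 4 rows with smallest price:
         units      price
region                   
Central     17  24.000000
West        28  42.000000
South      119  49.250000
East       111  93.333333
add column price_times_units = t['price'] * t['units']:
         units      price  price_times_units
region                                      
Central     17  24.000000             408.00
West        28  42.000000            1176.00
South      119  49.250000            5860.75
East       111  93.333333           10360.00
filter rows where price_times_units > 5860:
        units      price  price_times_units
region                                     
South     119  49.250000            5860.75
East      111  93.333333           10360.00
Taking the sum of column 'price_times_units' gives 16220.75.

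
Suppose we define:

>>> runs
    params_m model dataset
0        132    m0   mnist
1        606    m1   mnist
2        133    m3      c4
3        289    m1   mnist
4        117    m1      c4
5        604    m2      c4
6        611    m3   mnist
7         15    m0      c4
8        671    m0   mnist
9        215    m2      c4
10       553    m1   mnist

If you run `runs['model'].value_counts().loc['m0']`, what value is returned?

value_counts of model:
model
m1    4
m0    3
m3    2
m2    2
Name: count, dtype: int64

3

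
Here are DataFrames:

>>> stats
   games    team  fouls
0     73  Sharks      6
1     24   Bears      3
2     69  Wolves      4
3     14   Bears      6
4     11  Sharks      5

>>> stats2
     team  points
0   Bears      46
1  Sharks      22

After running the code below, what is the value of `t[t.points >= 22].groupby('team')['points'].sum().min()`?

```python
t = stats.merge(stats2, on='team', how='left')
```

44.0

merge on 'team' (how='left') → 5 rows:
   games    team  fouls  points
0     73  Sharks      6    22.0
1     24   Bears      3    46.0
2     69  Wolves      4     NaN
3     14   Bears      6    46.0
4     11  Sharks      5    22.0
filter rows where points >= 22:
   games    team  fouls  points
0     73  Sharks      6    22.0
1     24   Bears      3    46.0
3     14   Bears      6    46.0
4     11  Sharks      5    22.0
group by team, sum of points:
team
Bears     92.0
Sharks    44.0
Name: points, dtype: float64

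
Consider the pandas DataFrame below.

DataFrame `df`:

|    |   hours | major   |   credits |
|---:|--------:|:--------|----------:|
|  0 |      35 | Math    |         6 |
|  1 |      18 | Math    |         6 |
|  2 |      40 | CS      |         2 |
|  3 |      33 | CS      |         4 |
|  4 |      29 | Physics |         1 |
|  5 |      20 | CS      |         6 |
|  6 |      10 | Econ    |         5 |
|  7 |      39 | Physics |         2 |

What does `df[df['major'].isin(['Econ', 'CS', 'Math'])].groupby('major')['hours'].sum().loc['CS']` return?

filter rows where major in ['Econ', 'CS', 'Math']:
   hours major  credits
0     35  Math        6
1     18  Math        6
2     40    CS        2
3     33    CS        4
5     20    CS        6
6     10  Econ        5
group by major, sum of hours:
major
CS      93
Econ    10
Math    53
Name: hours, dtype: int64
So loc['CS'] = 93.

93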